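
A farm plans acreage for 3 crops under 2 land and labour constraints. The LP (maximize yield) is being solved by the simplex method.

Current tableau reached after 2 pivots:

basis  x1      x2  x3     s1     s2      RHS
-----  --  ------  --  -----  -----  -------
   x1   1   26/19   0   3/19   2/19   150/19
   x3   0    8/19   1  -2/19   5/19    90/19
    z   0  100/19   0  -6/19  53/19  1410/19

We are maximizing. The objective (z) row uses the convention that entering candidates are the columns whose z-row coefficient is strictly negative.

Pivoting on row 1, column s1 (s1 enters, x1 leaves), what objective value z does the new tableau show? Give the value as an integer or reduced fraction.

Minimum ratio for s1: (150/19)/(3/19) = 50.
z changes by −(z-row coeff of s1)·ratio = −(-6/19)·50 = 300/19.
New z = 1410/19 + (300/19) = 90.

90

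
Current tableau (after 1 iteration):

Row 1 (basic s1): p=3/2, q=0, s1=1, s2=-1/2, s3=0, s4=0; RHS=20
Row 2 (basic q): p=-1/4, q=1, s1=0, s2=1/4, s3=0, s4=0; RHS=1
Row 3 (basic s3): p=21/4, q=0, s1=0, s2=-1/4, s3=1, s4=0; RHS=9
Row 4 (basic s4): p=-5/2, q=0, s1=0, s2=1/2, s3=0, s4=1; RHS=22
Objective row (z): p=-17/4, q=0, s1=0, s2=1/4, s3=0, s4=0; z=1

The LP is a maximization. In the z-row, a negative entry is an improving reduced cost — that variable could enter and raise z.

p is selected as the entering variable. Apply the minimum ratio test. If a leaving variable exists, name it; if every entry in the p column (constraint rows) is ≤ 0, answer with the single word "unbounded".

s3

Ratios: row 1 (s1): 20/(3/2) = 40/3; row 2 (q): entry -1/4 ≤ 0, skip; row 3 (s3): 9/(21/4) = 12/7; row 4 (s4): entry -5/2 ≤ 0, skip.
Minimum ratio is in the s3 row, so s3 leaves.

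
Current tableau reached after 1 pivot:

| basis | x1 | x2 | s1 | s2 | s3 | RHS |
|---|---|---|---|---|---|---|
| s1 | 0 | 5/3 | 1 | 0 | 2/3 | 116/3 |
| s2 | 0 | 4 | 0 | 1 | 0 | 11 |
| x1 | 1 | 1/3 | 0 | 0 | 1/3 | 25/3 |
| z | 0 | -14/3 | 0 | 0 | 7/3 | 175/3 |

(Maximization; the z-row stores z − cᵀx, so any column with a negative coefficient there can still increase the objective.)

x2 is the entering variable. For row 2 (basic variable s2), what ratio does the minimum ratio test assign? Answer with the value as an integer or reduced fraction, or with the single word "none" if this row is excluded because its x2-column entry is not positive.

11/4

Ratio = RHS / (x2 entry) = 11 / 4 = 11/4.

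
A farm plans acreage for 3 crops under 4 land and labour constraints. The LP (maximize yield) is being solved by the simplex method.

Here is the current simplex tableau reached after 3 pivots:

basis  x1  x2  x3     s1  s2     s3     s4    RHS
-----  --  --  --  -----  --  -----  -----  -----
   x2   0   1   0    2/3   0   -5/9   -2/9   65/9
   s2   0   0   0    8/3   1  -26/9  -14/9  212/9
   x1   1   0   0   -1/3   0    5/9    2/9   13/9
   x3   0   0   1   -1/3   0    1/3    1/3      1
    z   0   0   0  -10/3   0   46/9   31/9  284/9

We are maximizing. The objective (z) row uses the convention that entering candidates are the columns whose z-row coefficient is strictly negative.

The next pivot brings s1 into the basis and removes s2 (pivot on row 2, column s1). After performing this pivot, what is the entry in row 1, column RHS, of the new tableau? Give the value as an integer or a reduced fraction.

Pivot element is row 2, column s1: 8/3.
Normalize row 2: new (row 2, RHS) = (212/9)/(8/3) = 53/6.
row 1 ← row 1 − (2/3)·(new row 2): 65/9 − (2/3)·(53/6) = 4/3.

4/3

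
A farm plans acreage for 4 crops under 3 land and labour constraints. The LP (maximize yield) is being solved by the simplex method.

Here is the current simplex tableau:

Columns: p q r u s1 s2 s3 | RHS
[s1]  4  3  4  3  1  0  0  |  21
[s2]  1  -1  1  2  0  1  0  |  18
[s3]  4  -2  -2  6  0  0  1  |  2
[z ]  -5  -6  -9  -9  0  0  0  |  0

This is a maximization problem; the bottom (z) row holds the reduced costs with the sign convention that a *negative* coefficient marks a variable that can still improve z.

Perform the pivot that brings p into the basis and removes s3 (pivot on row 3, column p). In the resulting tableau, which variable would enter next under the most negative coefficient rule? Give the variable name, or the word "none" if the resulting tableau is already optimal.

r

Pivot element 4. New z-row = old z-row − (-5)·(row 3/4).
Updated z-row coefficients: p: 0, q: -17/2, r: -23/2, u: -3/2, s1: 0, s2: 0, s3: 5/4.
The most negative is -23/2 in column r, so r would enter next.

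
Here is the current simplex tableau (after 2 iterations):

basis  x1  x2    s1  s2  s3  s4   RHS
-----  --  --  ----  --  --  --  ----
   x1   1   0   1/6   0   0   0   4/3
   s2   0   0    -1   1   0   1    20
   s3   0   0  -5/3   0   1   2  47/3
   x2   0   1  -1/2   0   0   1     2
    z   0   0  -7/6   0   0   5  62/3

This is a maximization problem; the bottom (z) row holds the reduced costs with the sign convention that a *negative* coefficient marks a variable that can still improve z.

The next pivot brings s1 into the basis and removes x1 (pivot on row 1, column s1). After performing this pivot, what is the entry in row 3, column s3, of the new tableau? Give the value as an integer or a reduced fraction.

1

Pivot element is row 1, column s1: 1/6.
Normalize row 1: new (row 1, s3) = 0/(1/6) = 0.
row 3 ← row 3 − (-5/3)·(new row 1): 1 − (-5/3)·0 = 1.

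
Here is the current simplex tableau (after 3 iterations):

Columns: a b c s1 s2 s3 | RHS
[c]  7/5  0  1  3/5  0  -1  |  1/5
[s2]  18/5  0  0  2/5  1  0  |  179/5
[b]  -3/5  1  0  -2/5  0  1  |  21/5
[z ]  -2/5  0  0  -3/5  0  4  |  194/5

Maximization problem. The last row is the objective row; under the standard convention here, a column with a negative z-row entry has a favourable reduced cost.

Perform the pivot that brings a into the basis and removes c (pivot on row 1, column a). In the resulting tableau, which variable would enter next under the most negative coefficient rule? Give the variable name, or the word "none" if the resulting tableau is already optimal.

Pivot element 7/5. New z-row = old z-row − (-2/5)·(row 1/(7/5)).
Updated z-row coefficients: a: 0, b: 0, c: 2/7, s1: -3/7, s2: 0, s3: 26/7.
The most negative is -3/7 in column s1, so s1 would enter next.

s1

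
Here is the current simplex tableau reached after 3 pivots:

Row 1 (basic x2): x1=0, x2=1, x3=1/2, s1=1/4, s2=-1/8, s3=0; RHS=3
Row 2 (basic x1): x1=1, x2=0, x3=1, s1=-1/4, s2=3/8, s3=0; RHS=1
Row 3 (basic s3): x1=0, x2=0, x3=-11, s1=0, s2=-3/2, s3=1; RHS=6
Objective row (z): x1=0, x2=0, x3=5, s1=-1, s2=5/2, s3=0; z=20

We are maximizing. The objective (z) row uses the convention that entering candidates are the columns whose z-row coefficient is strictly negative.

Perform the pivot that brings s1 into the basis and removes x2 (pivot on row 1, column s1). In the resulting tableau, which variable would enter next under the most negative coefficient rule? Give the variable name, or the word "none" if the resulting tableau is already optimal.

Pivot element 1/4. New z-row = old z-row − (-1)·(row 1/(1/4)).
Updated z-row coefficients: x1: 0, x2: 4, x3: 7, s1: 0, s2: 2, s3: 0.
No coefficient is strictly negative; the tableau after this pivot is optimal.

none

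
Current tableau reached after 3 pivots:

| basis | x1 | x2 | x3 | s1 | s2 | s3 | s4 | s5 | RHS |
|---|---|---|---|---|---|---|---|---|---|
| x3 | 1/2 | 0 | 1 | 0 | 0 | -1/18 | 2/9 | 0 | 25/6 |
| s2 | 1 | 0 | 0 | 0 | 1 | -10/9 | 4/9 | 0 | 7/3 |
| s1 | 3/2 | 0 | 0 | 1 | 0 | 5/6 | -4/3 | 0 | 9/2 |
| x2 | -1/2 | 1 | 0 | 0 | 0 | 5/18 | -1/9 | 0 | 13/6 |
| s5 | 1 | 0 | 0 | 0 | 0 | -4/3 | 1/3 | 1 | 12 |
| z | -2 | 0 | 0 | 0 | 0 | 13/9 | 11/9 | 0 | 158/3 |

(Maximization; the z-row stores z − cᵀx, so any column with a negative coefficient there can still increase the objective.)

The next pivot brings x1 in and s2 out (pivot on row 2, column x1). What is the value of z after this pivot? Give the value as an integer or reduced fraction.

Minimum ratio for x1: (7/3)/1 = 7/3.
z changes by −(z-row coeff of x1)·ratio = −(-2)·(7/3) = 14/3.
New z = 158/3 + (14/3) = 172/3.

172/3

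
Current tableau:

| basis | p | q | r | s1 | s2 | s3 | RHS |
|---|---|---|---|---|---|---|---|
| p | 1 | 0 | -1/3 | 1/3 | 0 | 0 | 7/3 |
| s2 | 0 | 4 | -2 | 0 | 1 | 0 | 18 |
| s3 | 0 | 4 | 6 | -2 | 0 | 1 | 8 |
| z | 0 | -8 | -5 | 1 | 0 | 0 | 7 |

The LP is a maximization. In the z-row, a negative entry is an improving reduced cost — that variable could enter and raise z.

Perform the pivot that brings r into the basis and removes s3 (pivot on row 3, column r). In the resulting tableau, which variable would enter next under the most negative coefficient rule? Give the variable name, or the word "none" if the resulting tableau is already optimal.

q

Pivot element 6. New z-row = old z-row − (-5)·(row 3/6).
Updated z-row coefficients: p: 0, q: -14/3, r: 0, s1: -2/3, s2: 0, s3: 5/6.
The most negative is -14/3 in column q, so q would enter next.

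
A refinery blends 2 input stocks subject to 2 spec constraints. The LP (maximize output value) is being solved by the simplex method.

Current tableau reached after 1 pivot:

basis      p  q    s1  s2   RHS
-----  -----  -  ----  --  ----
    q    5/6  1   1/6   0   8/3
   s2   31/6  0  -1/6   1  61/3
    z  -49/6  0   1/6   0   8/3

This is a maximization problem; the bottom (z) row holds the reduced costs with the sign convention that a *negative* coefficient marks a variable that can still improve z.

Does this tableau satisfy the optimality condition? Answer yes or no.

Column p has objective-row coefficient -49/6, which is negative; an improving pivot exists, so not yet optimal.

no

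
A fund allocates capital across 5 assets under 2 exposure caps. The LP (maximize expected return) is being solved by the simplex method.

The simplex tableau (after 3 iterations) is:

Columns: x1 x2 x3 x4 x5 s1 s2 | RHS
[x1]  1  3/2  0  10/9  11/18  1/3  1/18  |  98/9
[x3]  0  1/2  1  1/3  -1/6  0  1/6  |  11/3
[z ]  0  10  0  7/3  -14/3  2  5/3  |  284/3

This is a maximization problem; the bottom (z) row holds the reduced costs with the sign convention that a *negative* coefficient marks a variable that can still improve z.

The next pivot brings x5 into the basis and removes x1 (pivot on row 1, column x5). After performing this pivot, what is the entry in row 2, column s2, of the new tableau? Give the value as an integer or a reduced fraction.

Pivot element is row 1, column x5: 11/18.
Normalize row 1: new (row 1, s2) = (1/18)/(11/18) = 1/11.
row 2 ← row 2 − (-1/6)·(new row 1): 1/6 − (-1/6)·(1/11) = 2/11.

2/11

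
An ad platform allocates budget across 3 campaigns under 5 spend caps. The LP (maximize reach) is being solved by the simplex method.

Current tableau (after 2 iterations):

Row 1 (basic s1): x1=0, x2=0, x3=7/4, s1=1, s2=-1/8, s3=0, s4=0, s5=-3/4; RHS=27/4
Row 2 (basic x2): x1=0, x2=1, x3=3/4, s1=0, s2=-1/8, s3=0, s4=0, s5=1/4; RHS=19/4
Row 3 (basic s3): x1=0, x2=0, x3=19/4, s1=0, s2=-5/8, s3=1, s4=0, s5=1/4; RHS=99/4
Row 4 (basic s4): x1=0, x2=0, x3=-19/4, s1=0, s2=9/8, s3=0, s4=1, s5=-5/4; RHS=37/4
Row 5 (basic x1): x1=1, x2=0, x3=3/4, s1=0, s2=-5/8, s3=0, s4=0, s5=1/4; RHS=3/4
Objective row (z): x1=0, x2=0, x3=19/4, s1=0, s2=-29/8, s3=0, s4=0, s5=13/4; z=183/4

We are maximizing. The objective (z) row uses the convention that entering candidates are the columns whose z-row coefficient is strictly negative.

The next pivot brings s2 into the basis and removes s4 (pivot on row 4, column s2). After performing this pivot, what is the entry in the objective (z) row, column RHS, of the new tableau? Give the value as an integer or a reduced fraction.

680/9

Pivot element is row 4, column s2: 9/8.
Normalize row 4: new (row 4, RHS) = (37/4)/(9/8) = 74/9.
z-row ← z-row − (-29/8)·(new row 4): 183/4 − (-29/8)·(74/9) = 680/9.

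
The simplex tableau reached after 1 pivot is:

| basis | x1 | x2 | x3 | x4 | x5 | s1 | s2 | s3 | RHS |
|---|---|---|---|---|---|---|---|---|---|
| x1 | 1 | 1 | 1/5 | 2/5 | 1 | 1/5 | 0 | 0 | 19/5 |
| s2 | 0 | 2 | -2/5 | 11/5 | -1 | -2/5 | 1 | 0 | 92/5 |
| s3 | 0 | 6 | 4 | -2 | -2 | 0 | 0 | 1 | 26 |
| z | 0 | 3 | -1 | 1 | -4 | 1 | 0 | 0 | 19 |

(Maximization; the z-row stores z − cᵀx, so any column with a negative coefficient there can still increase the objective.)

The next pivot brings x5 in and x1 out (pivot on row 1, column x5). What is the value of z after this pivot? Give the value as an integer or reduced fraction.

Minimum ratio for x5: (19/5)/1 = 19/5.
z changes by −(z-row coeff of x5)·ratio = −(-4)·(19/5) = 76/5.
New z = 19 + (76/5) = 171/5.

171/5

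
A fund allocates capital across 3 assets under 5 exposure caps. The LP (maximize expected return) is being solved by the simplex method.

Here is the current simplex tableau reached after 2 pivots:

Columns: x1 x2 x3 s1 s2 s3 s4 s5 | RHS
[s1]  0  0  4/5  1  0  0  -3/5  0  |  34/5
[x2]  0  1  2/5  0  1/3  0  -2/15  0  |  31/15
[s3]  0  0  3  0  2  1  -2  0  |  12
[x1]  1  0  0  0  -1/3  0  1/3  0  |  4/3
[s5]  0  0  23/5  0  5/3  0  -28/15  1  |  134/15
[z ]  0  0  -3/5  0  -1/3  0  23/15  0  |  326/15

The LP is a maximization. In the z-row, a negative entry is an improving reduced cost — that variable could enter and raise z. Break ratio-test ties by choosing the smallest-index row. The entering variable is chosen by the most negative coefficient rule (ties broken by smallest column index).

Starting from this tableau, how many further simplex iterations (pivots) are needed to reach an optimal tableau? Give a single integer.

pivot: x3 in, s5 out → z = 1580/69
pivot: s2 in, x3 out → z = 588/25
No improving column remains; optimal.

2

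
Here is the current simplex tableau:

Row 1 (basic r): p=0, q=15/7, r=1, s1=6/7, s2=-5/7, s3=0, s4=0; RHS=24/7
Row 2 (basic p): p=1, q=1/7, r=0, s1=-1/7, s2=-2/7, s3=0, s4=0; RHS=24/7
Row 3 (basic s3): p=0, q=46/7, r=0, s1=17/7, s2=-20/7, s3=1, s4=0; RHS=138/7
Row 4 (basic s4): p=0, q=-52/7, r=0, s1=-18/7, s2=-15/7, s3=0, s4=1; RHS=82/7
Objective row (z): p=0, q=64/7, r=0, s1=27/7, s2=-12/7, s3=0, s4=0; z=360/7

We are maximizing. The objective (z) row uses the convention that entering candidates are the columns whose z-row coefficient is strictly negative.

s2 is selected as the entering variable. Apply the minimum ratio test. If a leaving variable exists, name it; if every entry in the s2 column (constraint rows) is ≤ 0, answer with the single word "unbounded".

unbounded

s2-column entries: row 1: -5/7, row 2: -2/7, row 3: -20/7, row 4: -15/7. All ≤ 0, so s2 can increase without bound; the LP is unbounded in this direction.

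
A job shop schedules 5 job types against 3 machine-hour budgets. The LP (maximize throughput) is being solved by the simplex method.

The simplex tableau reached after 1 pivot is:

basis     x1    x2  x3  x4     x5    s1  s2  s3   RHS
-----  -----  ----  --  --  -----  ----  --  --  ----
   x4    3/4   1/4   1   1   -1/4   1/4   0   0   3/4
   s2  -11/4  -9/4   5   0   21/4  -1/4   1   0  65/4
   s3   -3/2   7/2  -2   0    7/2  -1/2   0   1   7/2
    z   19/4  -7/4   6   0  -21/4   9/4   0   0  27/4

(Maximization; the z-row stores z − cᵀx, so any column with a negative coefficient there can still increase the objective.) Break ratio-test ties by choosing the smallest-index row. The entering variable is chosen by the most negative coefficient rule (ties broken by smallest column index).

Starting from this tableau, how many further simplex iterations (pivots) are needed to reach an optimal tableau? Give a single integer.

pivot: x5 in, s3 out → z = 12
No improving column remains; optimal.

1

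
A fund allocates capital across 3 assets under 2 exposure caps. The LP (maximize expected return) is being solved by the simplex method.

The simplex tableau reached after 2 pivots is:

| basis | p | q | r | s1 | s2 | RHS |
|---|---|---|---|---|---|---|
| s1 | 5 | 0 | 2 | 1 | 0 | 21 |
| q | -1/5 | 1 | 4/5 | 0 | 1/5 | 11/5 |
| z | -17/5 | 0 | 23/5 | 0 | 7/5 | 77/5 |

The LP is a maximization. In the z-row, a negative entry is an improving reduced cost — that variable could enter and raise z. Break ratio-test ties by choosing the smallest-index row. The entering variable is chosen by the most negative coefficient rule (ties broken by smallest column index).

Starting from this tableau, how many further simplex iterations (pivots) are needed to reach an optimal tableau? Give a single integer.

1

pivot: p in, s1 out → z = 742/25
No improving column remains; optimal.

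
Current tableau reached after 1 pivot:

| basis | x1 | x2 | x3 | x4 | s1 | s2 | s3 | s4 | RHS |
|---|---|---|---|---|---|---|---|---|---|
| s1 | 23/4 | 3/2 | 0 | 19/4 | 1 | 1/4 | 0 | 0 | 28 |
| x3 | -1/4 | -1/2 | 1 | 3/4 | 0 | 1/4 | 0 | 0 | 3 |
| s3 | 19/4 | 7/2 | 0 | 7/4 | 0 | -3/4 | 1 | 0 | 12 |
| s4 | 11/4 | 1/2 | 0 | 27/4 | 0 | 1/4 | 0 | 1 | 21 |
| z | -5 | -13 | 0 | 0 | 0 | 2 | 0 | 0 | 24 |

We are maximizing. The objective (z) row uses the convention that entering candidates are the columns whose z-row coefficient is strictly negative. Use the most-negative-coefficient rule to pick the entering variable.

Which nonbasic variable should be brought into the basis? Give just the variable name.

Objective-row coefficients: x1: -5, x2: -13, x3: 0, x4: 0, s1: 0, s2: 2, s3: 0, s4: 0.
The most negative is -13 in column x2, so x2 enters.

x2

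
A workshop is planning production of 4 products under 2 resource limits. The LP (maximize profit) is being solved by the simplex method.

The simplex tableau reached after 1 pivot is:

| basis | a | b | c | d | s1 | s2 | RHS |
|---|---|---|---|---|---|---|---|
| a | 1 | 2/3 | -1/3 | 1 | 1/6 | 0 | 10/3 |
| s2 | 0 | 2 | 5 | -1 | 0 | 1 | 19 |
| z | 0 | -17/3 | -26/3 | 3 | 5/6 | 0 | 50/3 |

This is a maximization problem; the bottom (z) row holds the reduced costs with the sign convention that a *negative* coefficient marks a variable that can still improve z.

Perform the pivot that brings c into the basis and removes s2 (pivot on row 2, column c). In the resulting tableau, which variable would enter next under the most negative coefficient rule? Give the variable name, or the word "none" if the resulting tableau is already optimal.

b

Pivot element 5. New z-row = old z-row − (-26/3)·(row 2/5).
Updated z-row coefficients: a: 0, b: -11/5, c: 0, d: 19/15, s1: 5/6, s2: 26/15.
The most negative is -11/5 in column b, so b would enter next.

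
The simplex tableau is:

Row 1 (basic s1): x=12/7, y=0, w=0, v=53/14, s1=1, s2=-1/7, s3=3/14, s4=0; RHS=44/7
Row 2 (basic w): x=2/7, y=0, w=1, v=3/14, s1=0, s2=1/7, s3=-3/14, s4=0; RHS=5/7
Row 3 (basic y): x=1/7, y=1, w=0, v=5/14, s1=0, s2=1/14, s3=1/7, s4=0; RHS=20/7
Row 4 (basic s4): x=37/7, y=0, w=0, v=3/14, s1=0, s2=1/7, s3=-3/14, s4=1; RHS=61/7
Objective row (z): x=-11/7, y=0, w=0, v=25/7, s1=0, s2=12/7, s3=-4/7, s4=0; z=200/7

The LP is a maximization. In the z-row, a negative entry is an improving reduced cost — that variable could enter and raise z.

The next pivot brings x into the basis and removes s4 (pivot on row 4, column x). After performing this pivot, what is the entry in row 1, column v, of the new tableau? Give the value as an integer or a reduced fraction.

275/74

Pivot element is row 4, column x: 37/7.
Normalize row 4: new (row 4, v) = (3/14)/(37/7) = 3/74.
row 1 ← row 1 − (12/7)·(new row 4): 53/14 − (12/7)·(3/74) = 275/74.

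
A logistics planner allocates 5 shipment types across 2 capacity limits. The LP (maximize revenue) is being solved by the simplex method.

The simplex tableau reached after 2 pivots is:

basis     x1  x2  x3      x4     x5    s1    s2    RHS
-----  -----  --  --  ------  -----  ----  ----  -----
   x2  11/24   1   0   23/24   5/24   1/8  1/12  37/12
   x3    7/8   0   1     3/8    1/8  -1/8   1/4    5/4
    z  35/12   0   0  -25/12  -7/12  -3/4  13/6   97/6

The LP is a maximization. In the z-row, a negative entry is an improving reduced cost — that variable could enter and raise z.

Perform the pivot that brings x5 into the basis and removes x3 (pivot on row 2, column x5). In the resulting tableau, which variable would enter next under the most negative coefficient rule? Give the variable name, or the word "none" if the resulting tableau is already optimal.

s1

Pivot element 1/8. New z-row = old z-row − (-7/12)·(row 2/(1/8)).
Updated z-row coefficients: x1: 7, x2: 0, x3: 14/3, x4: -1/3, x5: 0, s1: -4/3, s2: 10/3.
The most negative is -4/3 in column s1, so s1 would enter next.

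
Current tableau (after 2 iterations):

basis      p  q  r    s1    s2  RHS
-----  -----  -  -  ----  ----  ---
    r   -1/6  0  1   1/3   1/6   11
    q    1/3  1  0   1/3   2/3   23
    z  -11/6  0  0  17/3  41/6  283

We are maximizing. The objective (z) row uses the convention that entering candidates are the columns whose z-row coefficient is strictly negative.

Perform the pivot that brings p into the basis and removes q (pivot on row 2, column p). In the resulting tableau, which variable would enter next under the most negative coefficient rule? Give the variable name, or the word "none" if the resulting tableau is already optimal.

none

Pivot element 1/3. New z-row = old z-row − (-11/6)·(row 2/(1/3)).
Updated z-row coefficients: p: 0, q: 11/2, r: 0, s1: 15/2, s2: 21/2.
No coefficient is strictly negative; the tableau after this pivot is optimal.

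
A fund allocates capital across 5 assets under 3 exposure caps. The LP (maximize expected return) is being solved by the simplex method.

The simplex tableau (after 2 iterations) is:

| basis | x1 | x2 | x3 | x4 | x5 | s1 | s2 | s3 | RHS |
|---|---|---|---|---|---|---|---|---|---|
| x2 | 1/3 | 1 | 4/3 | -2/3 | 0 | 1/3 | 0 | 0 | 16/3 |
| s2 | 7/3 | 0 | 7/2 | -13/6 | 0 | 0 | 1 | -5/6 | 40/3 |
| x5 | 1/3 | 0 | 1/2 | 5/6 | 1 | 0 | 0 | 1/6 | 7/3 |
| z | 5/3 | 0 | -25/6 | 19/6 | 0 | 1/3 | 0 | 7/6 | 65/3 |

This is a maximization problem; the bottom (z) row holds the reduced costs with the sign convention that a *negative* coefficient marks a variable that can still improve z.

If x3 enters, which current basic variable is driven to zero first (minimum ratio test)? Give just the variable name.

Ratios: row 1 (x2): (16/3)/(4/3) = 4; row 2 (s2): (40/3)/(7/2) = 80/21; row 3 (x5): (7/3)/(1/2) = 14/3.
Minimum ratio 80/21 is in the s2 row, so s2 leaves.

s2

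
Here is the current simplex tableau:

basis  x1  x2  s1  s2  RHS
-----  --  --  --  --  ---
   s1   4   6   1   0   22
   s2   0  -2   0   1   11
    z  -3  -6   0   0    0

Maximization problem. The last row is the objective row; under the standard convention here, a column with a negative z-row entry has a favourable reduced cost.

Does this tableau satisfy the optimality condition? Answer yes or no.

Column x1 has objective-row coefficient -3, which is negative; an improving pivot exists, so not yet optimal.

no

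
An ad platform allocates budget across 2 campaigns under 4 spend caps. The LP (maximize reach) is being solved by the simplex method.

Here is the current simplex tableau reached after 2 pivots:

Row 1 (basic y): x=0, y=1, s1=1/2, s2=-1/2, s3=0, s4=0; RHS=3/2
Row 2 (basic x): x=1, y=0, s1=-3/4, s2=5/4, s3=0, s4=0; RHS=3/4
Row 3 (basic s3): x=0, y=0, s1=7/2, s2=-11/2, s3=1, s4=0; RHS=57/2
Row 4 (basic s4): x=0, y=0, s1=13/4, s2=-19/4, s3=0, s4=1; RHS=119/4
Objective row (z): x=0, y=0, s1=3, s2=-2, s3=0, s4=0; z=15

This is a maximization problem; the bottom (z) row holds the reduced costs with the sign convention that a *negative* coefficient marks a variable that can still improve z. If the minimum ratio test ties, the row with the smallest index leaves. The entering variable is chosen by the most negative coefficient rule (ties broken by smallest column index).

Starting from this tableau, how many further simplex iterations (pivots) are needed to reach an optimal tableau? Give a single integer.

pivot: s2 in, x out → z = 81/5
No improving column remains; optimal.

1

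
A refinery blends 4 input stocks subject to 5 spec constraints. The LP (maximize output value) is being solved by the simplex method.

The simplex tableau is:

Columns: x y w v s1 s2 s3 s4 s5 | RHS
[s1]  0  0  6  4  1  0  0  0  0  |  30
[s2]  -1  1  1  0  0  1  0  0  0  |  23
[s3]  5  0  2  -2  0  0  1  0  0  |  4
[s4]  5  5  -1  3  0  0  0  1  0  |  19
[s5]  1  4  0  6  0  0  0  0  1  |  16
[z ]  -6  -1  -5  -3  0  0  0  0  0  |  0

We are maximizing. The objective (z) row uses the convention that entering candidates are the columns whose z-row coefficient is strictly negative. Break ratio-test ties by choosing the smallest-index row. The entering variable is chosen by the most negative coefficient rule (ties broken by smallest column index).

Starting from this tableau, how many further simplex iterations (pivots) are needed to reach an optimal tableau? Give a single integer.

3

pivot: x in, s3 out → z = 24/5
pivot: v in, s5 out → z = 141/8
pivot: w in, s1 out → z = 1363/50
No improving column remains; optimal.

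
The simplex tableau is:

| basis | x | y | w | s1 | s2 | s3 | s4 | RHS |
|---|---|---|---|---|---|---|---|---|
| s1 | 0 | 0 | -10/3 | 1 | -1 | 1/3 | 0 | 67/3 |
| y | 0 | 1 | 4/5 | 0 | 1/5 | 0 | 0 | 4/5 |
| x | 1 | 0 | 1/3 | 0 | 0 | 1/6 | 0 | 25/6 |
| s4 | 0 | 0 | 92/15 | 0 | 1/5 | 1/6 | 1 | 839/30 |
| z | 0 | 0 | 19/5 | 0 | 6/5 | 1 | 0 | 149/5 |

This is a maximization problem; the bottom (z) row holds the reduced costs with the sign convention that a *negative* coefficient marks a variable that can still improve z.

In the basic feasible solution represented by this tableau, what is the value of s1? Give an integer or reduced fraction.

s1 is basic (row 1); its value is the RHS of that row: 67/3.

67/3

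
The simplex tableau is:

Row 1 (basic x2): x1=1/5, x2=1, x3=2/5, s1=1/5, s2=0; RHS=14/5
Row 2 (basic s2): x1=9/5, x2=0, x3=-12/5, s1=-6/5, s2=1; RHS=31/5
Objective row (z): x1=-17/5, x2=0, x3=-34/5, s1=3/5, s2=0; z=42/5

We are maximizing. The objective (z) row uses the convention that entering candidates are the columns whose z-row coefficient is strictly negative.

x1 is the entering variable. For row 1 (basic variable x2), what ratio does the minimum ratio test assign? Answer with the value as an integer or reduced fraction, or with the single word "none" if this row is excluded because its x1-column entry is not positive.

14

Ratio = RHS / (x1 entry) = (14/5) / (1/5) = 14.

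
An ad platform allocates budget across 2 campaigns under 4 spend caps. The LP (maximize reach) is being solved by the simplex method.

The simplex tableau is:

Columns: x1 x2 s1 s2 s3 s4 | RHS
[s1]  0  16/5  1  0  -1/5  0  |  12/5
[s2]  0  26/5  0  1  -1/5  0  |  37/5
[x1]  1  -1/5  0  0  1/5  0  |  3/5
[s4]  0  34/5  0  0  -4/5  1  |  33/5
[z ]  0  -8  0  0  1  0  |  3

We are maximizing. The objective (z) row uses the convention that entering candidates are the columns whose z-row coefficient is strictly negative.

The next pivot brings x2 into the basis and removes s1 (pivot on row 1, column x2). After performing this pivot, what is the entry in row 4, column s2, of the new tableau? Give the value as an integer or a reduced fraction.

0

Pivot element is row 1, column x2: 16/5.
Normalize row 1: new (row 1, s2) = 0/(16/5) = 0.
row 4 ← row 4 − (34/5)·(new row 1): 0 − (34/5)·0 = 0.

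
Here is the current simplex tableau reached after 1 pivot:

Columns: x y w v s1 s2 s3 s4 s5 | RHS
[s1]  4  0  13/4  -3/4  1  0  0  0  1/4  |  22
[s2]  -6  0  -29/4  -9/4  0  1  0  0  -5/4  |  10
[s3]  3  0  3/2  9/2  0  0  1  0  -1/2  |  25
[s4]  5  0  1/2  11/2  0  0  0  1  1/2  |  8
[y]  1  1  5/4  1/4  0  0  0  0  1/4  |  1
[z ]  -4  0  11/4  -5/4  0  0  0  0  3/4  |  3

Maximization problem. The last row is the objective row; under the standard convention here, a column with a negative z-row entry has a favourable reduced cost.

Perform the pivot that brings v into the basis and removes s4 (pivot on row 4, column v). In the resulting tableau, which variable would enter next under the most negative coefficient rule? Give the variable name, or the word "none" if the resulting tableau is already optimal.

x

Pivot element 11/2. New z-row = old z-row − (-5/4)·(row 4/(11/2)).
Updated z-row coefficients: x: -63/22, y: 0, w: 63/22, v: 0, s1: 0, s2: 0, s3: 0, s4: 5/22, s5: 19/22.
The most negative is -63/22 in column x, so x would enter next.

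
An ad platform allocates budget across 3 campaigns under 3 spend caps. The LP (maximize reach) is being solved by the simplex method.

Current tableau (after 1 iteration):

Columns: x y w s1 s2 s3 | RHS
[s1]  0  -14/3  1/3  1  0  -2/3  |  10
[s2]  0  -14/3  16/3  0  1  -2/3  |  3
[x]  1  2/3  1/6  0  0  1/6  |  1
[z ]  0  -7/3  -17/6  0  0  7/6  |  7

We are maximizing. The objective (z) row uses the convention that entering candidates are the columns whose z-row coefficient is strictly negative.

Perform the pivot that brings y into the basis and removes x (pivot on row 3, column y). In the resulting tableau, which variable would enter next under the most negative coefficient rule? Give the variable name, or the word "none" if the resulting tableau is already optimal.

w

Pivot element 2/3. New z-row = old z-row − (-7/3)·(row 3/(2/3)).
Updated z-row coefficients: x: 7/2, y: 0, w: -9/4, s1: 0, s2: 0, s3: 7/4.
The most negative is -9/4 in column w, so w would enter next.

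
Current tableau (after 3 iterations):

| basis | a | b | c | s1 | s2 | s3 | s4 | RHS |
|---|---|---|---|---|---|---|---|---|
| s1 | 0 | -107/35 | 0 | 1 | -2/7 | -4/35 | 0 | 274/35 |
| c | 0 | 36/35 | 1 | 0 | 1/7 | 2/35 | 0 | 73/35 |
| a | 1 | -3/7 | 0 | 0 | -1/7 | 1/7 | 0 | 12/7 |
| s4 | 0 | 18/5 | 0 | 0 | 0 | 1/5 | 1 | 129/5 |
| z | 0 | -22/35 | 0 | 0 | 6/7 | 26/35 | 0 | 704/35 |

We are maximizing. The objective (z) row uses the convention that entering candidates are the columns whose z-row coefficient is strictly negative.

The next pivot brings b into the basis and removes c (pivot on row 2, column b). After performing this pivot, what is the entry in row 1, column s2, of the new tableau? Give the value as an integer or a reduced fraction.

5/36

Pivot element is row 2, column b: 36/35.
Normalize row 2: new (row 2, s2) = (1/7)/(36/35) = 5/36.
row 1 ← row 1 − (-107/35)·(new row 2): -2/7 − (-107/35)·(5/36) = 5/36.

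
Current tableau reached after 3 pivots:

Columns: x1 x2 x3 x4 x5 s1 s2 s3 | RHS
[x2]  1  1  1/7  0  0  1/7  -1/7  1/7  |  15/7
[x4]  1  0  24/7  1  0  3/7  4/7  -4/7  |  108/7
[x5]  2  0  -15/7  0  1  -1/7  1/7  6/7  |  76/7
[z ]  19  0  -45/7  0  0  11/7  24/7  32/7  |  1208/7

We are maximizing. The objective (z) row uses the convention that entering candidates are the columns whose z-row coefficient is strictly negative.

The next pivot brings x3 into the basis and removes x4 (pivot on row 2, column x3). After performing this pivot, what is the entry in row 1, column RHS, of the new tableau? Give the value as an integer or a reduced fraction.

Pivot element is row 2, column x3: 24/7.
Normalize row 2: new (row 2, RHS) = (108/7)/(24/7) = 9/2.
row 1 ← row 1 − (1/7)·(new row 2): 15/7 − (1/7)·(9/2) = 3/2.

3/2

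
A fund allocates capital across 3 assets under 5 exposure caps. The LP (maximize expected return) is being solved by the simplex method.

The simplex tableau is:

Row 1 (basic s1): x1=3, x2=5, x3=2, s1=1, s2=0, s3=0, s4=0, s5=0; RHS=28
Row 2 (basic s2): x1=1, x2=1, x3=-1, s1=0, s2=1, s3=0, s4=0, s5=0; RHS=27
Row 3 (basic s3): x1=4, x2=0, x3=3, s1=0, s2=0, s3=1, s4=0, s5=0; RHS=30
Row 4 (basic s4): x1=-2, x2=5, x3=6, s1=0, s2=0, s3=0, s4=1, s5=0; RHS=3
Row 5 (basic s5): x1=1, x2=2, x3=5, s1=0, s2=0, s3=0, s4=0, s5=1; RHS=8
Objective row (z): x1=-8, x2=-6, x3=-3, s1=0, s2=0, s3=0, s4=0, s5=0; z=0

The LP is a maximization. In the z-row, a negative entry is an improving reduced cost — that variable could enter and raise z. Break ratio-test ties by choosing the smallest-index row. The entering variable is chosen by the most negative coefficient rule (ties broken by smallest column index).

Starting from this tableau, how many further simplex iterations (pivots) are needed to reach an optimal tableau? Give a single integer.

2

pivot: x1 in, s3 out → z = 60
pivot: x2 in, s5 out → z = 123/2
No improving column remains; optimal.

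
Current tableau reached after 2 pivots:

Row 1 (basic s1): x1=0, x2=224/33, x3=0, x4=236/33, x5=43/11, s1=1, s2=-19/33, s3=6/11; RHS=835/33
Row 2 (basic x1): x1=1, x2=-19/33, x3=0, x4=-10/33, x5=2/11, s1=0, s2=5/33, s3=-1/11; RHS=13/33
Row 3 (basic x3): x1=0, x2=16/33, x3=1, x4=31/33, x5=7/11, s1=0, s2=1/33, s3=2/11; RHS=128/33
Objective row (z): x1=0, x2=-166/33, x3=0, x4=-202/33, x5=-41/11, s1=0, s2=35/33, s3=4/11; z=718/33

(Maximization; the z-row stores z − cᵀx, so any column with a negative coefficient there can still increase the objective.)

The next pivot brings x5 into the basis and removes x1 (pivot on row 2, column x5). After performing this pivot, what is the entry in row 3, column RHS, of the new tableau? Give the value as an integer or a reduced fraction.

Pivot element is row 2, column x5: 2/11.
Normalize row 2: new (row 2, RHS) = (13/33)/(2/11) = 13/6.
row 3 ← row 3 − (7/11)·(new row 2): 128/33 − (7/11)·(13/6) = 5/2.

5/2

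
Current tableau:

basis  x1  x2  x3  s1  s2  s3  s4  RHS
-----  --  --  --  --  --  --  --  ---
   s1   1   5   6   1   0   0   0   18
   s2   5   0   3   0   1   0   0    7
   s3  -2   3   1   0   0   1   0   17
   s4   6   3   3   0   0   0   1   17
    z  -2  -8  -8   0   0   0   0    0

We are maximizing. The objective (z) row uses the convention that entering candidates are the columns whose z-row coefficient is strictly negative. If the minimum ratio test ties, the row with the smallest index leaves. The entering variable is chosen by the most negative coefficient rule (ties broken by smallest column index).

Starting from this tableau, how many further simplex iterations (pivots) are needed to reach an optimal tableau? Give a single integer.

2

pivot: x2 in, s1 out → z = 144/5
pivot: x1 in, s4 out → z = 790/27
No improving column remains; optimal.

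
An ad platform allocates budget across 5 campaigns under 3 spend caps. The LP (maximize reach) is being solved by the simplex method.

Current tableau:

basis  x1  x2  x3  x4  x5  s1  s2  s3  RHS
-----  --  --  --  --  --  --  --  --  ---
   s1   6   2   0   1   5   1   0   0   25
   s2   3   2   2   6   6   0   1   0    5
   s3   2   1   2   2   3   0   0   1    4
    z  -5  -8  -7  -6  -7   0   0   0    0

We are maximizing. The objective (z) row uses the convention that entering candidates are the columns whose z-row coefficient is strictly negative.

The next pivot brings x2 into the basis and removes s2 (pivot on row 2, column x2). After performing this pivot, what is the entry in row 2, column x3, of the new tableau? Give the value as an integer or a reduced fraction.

1

Pivot element is row 2, column x2: 2.
Normalize row 2: new (row 2, x3) = 2/2 = 1.
Row 2 is the pivot row, so the entry is 1.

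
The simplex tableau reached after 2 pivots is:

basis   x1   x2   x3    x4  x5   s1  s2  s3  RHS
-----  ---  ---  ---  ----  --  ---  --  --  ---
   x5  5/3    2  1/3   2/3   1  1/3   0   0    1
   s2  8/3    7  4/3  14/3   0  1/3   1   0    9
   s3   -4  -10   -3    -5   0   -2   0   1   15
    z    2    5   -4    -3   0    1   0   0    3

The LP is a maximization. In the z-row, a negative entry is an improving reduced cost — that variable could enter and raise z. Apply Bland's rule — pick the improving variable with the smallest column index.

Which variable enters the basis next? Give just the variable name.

Objective-row coefficients: x1: 2, x2: 5, x3: -4, x4: -3, x5: 0, s1: 1, s2: 0, s3: 0.
Improving columns: x3, x4. Bland's rule picks the smallest column index → x3.

x3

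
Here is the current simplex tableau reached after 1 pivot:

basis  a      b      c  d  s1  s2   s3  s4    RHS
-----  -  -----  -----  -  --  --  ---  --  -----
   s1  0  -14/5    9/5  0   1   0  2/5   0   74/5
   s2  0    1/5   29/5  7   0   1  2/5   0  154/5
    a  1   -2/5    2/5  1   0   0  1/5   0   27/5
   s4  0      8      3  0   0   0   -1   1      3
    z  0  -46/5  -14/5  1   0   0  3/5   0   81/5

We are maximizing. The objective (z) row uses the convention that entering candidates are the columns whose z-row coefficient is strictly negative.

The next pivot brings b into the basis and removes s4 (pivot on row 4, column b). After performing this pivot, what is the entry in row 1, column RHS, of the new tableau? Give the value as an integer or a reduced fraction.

317/20

Pivot element is row 4, column b: 8.
Normalize row 4: new (row 4, RHS) = 3/8 = 3/8.
row 1 ← row 1 − (-14/5)·(new row 4): 74/5 − (-14/5)·(3/8) = 317/20.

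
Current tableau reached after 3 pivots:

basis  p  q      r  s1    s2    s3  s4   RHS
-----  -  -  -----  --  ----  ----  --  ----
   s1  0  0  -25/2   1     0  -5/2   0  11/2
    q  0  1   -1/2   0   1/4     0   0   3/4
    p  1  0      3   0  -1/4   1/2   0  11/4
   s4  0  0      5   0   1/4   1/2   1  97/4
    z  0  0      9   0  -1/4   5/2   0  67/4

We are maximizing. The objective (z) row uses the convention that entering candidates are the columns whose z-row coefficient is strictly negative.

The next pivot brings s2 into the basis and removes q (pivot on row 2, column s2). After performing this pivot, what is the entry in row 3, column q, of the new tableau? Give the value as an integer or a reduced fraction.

Pivot element is row 2, column s2: 1/4.
Normalize row 2: new (row 2, q) = 1/(1/4) = 4.
row 3 ← row 3 − (-1/4)·(new row 2): 0 − (-1/4)·4 = 1.

1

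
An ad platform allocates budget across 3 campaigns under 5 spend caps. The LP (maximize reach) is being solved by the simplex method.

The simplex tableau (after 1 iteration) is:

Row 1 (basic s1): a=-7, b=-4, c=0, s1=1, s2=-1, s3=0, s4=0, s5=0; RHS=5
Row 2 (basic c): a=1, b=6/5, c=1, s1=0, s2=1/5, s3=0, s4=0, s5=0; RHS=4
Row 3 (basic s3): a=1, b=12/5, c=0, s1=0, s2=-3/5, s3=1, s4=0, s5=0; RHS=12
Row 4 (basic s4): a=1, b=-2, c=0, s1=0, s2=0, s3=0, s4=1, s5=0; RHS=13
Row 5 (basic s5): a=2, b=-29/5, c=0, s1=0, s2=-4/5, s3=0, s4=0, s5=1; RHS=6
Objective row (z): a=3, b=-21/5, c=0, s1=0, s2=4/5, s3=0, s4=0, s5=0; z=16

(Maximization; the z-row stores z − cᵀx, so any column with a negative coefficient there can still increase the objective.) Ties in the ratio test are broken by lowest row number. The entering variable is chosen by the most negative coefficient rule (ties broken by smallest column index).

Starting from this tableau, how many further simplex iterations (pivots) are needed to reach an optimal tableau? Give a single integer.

pivot: b in, c out → z = 30
No improving column remains; optimal.

1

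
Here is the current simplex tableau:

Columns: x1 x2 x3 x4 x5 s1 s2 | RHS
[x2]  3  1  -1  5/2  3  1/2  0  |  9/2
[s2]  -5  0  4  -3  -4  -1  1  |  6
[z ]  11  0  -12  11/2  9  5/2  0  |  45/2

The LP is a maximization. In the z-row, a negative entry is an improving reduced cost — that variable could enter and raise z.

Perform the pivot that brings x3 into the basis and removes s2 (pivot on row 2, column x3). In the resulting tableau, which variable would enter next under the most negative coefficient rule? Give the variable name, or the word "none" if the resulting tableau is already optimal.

x1

Pivot element 4. New z-row = old z-row − (-12)·(row 2/4).
Updated z-row coefficients: x1: -4, x2: 0, x3: 0, x4: -7/2, x5: -3, s1: -1/2, s2: 3.
The most negative is -4 in column x1, so x1 would enter next.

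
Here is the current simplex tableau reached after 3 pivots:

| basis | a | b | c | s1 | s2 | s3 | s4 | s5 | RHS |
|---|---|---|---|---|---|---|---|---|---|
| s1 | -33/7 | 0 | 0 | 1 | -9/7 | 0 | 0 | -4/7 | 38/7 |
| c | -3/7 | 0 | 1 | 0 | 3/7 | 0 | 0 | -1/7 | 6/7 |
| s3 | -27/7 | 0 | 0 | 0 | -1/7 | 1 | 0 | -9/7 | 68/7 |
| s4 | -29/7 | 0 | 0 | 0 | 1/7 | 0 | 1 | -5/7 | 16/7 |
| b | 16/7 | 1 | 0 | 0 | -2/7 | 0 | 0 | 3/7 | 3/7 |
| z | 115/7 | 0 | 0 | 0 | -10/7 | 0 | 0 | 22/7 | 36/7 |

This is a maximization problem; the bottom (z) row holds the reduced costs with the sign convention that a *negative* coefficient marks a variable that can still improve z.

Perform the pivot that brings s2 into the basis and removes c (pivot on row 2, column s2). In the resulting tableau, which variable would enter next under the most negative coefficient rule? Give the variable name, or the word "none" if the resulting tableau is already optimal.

none

Pivot element 3/7. New z-row = old z-row − (-10/7)·(row 2/(3/7)).
Updated z-row coefficients: a: 15, b: 0, c: 10/3, s1: 0, s2: 0, s3: 0, s4: 0, s5: 8/3.
No coefficient is strictly negative; the tableau after this pivot is optimal.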